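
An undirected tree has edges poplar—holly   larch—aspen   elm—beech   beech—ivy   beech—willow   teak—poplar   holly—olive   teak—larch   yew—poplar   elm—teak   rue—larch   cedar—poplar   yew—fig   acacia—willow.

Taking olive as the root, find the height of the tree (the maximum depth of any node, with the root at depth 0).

acacia sits deepest: olive → holly → poplar → teak → elm → beech → willow → acacia — 7 edges from the root.

7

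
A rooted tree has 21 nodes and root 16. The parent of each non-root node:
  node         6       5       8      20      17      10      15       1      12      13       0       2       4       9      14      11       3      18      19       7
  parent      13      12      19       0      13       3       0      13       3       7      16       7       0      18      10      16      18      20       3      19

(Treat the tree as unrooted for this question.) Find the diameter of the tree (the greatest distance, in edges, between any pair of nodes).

9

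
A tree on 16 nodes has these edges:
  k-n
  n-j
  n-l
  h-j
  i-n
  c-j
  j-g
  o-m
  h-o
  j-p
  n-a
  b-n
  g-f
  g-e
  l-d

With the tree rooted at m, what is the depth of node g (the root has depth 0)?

Path from m to g: m → o → h → j → g, which has 4 edges.

4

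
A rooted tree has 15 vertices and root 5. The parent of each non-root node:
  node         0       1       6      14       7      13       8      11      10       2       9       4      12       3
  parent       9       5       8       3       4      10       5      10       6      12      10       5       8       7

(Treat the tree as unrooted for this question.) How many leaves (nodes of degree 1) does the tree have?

6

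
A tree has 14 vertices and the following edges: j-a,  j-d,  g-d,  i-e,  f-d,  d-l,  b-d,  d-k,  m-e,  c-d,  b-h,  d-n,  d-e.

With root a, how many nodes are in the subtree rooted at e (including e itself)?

Descendants of e (including itself): e, i, m. That's 3.

3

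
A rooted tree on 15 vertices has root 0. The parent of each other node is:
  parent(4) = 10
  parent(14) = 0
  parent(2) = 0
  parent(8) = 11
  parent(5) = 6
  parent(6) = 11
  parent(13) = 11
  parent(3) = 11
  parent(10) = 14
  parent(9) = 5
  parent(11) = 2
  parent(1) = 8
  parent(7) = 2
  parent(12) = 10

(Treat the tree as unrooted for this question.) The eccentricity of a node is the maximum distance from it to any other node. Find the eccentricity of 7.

A farthest node from 7 is 9 (4, 12 also at distance 5).
The path 7 – 2 – 11 – 6 – 5 – 9 has 5 edges.

5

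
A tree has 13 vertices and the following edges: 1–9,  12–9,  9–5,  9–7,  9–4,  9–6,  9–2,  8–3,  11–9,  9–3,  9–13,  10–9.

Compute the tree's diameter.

BFS from 8 reaches 6 last, at distance 3; BFS from 6 confirms no node is farther.
Path: 8 - 3 - 9 - 6.

3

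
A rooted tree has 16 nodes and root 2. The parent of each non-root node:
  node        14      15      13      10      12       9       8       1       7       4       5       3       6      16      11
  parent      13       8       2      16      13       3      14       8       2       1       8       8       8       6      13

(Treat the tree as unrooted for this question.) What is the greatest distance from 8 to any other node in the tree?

4

The node farthest from 8 is 7, via 8–14–13–2–7 — 4 edges.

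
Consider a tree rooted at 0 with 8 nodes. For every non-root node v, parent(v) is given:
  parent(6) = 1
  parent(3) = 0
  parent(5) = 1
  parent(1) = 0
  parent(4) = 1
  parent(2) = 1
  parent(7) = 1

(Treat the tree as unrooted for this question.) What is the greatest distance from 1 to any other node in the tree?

2

Distances from 1 peak at 2, attained at 3.
1–0–3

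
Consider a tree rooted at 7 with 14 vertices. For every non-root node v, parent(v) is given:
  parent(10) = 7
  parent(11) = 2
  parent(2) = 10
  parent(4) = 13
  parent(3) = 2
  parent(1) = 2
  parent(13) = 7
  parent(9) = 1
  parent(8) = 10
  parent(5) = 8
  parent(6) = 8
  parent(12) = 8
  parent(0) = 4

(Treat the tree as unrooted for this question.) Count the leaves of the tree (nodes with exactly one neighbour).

7

The leaves are 0, 3, 5, 6, 9, 11, 12.
That is 7 leaves.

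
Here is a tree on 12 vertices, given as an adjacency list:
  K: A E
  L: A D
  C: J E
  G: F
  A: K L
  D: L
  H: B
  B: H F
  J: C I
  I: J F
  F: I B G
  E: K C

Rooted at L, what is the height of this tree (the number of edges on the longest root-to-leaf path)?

9

A deepest node is H, reached by L → A → K → E → C → J → I → F → B → H.
That path has 9 edges, so the height is 9.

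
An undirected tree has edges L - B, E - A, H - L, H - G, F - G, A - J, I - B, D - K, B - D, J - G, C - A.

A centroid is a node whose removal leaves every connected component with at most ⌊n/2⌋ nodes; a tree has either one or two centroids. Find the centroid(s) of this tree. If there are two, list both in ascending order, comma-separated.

Delete G: the remaining components have sizes 6, 4, 1. Max 6 ≤ 6, so G is a centroid.
H is adjacent to G and is also a centroid (the largest component after removing it is likewise 6).

G, H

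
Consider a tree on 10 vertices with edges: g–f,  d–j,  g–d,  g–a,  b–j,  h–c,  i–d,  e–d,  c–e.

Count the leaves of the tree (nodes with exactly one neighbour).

The leaves are a, b, f, h, i.
That is 5 leaves.

5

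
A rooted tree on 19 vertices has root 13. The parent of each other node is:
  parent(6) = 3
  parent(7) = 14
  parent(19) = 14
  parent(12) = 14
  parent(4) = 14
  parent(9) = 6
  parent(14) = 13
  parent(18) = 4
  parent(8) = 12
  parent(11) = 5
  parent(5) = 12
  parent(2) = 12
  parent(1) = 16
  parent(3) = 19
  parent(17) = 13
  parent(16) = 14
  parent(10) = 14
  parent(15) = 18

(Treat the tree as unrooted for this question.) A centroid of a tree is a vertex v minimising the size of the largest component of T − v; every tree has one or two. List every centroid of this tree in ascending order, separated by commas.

14

Delete 14: the remaining components have sizes 5, 4, 3, 2, 2, 1, 1. Max 5 ≤ 9, so 14 is a centroid.
Every other node leaves some component of size > 9, so the centroid is unique.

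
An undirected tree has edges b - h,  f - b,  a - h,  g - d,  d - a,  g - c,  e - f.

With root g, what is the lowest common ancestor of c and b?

g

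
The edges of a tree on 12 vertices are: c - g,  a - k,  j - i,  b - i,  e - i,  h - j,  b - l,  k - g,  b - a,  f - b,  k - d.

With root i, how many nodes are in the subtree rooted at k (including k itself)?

4

k's subtree: {k, g, d, c}, size 4.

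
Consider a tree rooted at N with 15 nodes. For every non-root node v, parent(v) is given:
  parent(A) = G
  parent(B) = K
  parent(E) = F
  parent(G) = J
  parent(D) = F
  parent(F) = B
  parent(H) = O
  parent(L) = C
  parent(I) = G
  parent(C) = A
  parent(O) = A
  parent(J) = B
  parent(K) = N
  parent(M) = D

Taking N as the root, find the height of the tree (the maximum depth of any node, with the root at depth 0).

7

A deepest node is H, reached by N-K-B-J-G-A-O-H.
That path has 7 edges, so the height is 7.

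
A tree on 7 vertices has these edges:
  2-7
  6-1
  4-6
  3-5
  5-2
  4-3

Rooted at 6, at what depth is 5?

3

Climbing from 5 to the root: 5 – 3 – 4 – 6. That's 3 steps.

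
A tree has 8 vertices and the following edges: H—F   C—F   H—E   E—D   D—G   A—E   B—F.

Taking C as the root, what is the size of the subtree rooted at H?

5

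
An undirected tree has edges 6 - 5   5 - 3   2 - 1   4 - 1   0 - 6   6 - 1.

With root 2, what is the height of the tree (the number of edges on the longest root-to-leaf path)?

3 sits deepest: 2 – 1 – 6 – 5 – 3 — 4 edges from the root.

4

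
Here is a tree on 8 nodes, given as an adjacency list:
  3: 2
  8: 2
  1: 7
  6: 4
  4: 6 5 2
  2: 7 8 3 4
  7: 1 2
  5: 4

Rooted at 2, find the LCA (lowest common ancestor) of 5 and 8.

2

Ancestors of 5 (toward the root): 5, 4, 2.
Ancestors of 8: 8, 2.
The deepest node appearing in both lists is 2.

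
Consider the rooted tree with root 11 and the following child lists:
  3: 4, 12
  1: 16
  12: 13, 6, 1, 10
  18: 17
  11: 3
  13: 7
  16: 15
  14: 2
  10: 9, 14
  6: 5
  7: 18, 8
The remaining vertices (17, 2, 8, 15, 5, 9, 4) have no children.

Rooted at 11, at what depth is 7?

Path from 11 to 7: 11–3–12–13–7, which has 4 edges.

4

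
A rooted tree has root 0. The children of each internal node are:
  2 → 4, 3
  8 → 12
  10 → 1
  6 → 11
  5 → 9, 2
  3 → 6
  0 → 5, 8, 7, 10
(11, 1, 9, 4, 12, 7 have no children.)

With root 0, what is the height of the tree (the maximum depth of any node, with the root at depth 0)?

5

The longest root-to-leaf path is 0–5–2–3–6–11 (5 edges).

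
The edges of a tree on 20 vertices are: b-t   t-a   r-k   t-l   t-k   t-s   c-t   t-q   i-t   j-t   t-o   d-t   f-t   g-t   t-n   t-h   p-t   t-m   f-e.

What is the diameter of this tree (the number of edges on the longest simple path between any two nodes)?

4

Starting from r, a farthest node is e at distance 4.
One longest path: r-k-t-f-e.
So the diameter is 4.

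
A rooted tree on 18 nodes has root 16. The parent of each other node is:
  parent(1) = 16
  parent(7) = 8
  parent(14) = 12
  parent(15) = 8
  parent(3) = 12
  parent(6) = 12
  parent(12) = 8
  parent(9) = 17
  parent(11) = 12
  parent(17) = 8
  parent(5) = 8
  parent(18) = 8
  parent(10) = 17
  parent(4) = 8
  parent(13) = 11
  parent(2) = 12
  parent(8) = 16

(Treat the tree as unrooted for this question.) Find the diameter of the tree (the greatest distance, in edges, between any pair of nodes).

5

BFS from 10 reaches 13 last, at distance 5; BFS from 13 confirms no node is farther.
Path: 10–17–8–12–11–13.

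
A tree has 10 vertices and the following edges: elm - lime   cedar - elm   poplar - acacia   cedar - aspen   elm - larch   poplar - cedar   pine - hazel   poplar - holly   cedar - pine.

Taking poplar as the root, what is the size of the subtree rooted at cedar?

7

The subtree rooted at cedar contains: cedar, elm, pine, aspen, lime, larch, hazel — 7 nodes.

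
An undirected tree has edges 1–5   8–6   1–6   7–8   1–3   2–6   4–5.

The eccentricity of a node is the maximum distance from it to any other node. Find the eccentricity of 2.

4

The node farthest from 2 is 4, via 2–6–1–5–4 — 4 edges.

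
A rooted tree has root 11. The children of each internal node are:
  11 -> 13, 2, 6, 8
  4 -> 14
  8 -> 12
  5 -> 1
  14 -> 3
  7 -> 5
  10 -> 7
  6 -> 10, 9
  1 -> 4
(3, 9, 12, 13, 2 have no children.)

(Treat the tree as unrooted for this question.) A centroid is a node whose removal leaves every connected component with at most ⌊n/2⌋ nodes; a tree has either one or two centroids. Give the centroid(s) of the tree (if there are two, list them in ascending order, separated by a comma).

6, 10

If 6 is removed the pieces have sizes 7, 5, 1, all ≤ ⌊14/2⌋ = 7.
10 is adjacent to 6 and is also a centroid (the largest component after removing it is likewise 7).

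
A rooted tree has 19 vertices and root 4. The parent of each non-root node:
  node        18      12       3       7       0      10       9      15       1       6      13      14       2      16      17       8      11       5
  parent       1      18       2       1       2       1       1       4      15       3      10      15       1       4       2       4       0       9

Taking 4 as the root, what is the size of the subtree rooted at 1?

14

Descendants of 1 (including itself): 1, 2, 7, 9, 18, 10, 0, 3, 17, 5, 12, 13, 11, 6. That's 14.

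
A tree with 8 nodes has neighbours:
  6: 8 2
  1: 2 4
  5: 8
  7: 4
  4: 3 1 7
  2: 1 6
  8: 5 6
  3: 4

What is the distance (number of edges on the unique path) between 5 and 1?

Walking from 5: 5 – 8 – 6 – 2 – 1. Length 4.

4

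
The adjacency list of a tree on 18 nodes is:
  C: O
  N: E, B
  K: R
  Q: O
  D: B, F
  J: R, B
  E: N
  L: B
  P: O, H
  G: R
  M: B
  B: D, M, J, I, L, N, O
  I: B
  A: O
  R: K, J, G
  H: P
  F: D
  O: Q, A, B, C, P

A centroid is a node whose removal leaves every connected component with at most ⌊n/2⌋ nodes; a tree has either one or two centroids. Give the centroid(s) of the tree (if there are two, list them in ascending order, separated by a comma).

B

Delete B: the remaining components have sizes 6, 4, 2, 2, 1, 1, 1. Max 6 ≤ 9, so B is a centroid.
Every other node leaves some component of size > 9, so the centroid is unique.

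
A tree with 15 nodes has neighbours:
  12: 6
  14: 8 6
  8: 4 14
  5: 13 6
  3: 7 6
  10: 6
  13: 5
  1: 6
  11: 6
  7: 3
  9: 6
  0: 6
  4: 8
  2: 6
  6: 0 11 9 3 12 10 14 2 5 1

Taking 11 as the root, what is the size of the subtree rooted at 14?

The subtree rooted at 14 contains: 14, 8, 4 — 3 nodes.

3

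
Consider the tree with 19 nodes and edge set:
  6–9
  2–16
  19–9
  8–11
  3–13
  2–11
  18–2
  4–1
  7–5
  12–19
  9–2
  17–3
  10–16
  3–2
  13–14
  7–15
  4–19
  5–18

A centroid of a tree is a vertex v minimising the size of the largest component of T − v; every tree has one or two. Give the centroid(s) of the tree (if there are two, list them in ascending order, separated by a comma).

2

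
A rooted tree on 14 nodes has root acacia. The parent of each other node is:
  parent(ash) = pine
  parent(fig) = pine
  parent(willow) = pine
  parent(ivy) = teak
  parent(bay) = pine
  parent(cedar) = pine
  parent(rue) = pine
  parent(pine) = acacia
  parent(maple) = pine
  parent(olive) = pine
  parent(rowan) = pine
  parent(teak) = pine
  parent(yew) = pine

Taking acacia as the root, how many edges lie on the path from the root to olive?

Climbing from olive to the root: olive – pine – acacia. That's 2 steps.

2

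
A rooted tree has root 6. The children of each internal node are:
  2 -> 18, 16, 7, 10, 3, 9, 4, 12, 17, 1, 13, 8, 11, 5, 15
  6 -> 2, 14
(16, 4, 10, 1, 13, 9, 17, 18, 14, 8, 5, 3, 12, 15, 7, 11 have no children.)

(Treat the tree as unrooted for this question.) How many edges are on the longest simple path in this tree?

A longest path is 14 - 6 - 2 - 10, with 3 edges.

3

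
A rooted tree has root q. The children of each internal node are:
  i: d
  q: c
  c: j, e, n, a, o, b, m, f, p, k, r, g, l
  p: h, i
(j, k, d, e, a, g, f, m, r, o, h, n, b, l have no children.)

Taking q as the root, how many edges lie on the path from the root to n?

2

Path from q to n: q – c – n, which has 2 edges.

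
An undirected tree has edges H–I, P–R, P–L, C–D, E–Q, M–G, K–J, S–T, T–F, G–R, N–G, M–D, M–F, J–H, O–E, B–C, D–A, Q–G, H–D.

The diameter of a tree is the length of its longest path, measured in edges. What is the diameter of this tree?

A longest path is O-E-Q-G-M-D-H-J-K, with 8 edges.

8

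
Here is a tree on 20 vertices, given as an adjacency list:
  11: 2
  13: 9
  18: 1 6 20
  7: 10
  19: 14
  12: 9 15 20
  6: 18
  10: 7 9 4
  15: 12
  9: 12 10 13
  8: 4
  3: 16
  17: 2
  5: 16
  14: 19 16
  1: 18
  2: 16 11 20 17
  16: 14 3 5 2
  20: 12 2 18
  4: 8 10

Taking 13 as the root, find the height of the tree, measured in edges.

7

19 sits deepest: 13 → 9 → 12 → 20 → 2 → 16 → 14 → 19 — 7 edges from the root.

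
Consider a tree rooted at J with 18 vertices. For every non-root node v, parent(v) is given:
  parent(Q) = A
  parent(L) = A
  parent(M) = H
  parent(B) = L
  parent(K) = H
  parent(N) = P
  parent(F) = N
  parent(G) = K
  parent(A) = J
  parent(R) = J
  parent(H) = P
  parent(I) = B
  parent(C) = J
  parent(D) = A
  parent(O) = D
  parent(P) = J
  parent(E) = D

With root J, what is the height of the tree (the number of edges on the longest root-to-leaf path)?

4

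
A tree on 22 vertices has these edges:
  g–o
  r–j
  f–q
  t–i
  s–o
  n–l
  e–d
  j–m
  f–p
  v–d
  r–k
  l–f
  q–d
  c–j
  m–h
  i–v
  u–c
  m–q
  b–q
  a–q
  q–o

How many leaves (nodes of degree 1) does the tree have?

11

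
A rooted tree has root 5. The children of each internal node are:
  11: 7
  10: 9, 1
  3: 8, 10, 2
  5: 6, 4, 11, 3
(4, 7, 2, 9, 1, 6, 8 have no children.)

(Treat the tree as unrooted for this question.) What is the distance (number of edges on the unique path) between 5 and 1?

3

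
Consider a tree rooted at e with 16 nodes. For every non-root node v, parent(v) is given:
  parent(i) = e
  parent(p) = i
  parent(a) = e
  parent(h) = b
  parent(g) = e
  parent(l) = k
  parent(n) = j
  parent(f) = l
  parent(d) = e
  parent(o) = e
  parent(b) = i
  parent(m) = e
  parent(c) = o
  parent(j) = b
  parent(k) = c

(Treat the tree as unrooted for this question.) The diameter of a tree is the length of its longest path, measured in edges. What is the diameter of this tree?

BFS from n reaches f last, at distance 9; BFS from f confirms no node is farther.
Path: n–j–b–i–e–o–c–k–l–f.

9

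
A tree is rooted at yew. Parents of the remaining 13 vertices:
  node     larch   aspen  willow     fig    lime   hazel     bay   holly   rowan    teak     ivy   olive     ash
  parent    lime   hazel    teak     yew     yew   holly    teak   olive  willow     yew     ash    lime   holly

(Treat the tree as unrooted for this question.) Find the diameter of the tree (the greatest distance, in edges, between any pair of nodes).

BFS from ivy reaches rowan last, at distance 8; BFS from rowan confirms no node is farther.
Path: ivy – ash – holly – olive – lime – yew – teak – willow – rowan.

8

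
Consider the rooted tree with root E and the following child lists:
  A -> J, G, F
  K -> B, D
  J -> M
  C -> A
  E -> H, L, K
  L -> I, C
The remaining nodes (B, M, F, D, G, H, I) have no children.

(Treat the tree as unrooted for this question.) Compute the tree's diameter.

A longest path is M - J - A - C - L - E - K - B, with 7 edges.

7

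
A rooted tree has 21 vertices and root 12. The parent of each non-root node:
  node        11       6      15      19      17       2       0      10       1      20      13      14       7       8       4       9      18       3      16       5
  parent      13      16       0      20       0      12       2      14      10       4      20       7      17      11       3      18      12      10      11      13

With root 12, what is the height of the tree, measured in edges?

A deepest node is 6, reached by 12 → 2 → 0 → 17 → 7 → 14 → 10 → 3 → 4 → 20 → 13 → 11 → 16 → 6.
That path has 13 edges, so the height is 13.

13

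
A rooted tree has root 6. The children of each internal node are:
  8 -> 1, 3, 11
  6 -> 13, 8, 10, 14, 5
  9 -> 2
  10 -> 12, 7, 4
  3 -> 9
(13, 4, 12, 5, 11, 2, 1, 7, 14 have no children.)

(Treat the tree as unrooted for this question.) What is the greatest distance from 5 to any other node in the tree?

Distances from 5 peak at 5, attained at 2.
5-6-8-3-9-2

5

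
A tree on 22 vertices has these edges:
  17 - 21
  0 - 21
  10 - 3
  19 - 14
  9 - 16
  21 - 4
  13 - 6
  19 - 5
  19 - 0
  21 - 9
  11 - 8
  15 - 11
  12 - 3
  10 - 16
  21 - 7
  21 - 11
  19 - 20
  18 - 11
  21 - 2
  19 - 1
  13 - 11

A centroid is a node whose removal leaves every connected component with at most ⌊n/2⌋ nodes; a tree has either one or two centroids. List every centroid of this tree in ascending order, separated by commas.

21

Delete 21: the remaining components have sizes 6, 6, 5, 1, 1, 1, 1. Max 6 ≤ 11, so 21 is a centroid.
Every other node leaves some component of size > 11, so the centroid is unique.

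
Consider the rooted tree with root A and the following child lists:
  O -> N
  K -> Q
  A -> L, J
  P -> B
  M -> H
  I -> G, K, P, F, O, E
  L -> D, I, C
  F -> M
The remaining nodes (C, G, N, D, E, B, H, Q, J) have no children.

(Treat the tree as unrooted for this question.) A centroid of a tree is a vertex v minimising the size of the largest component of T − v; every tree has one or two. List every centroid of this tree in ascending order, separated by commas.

If I is removed the pieces have sizes 5, 3, 2, 2, 2, 1, 1, all ≤ ⌊17/2⌋ = 8.
Every other node leaves some component of size > 8, so the centroid is unique.

I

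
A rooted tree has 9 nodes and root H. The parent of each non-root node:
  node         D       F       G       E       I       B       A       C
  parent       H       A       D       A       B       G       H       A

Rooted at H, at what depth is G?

H–D–G — 2 edges.

2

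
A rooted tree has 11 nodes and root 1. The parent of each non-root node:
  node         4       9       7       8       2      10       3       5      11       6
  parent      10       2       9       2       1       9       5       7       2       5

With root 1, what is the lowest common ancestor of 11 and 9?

Ancestors of 11 (toward the root): 11, 2, 1.
Ancestors of 9: 9, 2, 1.
The deepest node appearing in both lists is 2.

2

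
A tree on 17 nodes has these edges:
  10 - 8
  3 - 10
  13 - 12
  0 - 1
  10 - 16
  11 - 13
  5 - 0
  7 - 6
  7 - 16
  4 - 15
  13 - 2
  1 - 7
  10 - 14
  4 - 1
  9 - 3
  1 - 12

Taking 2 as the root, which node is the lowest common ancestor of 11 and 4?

11's ancestor chain is 11, 13, 2 and 4's is 4, 1, 12, 13, 2; they first meet at 13.

13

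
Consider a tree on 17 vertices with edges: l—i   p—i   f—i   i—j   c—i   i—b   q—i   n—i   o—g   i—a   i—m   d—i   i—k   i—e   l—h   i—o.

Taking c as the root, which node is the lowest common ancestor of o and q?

i

Path o→root: o i c; path q→root: q i c.
First common node: i.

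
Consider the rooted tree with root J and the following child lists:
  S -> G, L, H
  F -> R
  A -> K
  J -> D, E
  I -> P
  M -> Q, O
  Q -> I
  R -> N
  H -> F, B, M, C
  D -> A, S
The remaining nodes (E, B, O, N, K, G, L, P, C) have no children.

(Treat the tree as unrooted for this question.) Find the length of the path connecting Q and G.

4

The path is Q–M–H–S–G, which has 4 edges.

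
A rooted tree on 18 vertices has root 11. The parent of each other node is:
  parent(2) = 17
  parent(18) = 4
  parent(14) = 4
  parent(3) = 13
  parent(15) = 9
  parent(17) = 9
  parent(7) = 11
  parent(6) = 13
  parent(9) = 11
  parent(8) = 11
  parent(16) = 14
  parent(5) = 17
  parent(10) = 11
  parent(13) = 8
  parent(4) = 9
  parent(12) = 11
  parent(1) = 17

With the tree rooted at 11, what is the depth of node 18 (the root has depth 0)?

Climbing from 18 to the root: 18 – 4 – 9 – 11. That's 3 steps.

3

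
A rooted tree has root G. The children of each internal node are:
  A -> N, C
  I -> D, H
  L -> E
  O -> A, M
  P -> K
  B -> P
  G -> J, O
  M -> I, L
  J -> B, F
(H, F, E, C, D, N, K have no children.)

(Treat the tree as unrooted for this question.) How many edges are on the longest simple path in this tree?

A longest path is K – P – B – J – G – O – M – L – E, with 8 edges.

8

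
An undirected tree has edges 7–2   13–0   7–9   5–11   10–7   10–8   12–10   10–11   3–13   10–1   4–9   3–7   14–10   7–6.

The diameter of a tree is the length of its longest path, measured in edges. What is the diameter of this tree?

6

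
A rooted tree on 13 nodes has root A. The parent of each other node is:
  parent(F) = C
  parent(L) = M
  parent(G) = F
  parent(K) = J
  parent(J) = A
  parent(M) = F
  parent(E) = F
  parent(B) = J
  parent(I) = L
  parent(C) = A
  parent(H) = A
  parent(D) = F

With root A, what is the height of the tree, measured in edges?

5

The longest root-to-leaf path is A – C – F – M – L – I (5 edges).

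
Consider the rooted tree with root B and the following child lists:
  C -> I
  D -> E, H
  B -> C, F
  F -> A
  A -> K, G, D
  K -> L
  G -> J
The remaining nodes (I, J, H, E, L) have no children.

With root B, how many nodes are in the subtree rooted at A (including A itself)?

8

Descendants of A (including itself): A, D, G, K, E, H, J, L. That's 8.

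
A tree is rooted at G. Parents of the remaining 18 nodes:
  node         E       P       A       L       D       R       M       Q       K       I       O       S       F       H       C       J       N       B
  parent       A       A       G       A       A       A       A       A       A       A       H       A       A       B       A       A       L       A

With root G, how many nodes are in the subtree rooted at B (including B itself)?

3

Descendants of B (including itself): B, H, O. That's 3.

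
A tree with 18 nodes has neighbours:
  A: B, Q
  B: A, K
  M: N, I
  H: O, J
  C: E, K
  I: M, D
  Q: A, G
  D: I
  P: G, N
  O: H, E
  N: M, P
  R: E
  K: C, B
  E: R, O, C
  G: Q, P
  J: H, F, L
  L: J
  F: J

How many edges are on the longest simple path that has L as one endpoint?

15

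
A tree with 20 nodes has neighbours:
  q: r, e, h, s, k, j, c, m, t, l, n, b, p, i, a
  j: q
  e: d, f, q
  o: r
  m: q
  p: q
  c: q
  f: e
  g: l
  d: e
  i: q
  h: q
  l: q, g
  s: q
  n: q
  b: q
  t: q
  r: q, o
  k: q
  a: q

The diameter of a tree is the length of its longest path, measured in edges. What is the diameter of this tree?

BFS from g reaches o last, at distance 4; BFS from o confirms no node is farther.
Path: g - l - q - r - o.

4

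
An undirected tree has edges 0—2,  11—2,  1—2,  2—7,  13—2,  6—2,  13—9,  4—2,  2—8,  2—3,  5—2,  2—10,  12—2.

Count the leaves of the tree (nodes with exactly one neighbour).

12

The leaves are 0, 1, 3, 4, 5, 6, 7, 8, 9, 10, 11, 12.
That is 12 leaves.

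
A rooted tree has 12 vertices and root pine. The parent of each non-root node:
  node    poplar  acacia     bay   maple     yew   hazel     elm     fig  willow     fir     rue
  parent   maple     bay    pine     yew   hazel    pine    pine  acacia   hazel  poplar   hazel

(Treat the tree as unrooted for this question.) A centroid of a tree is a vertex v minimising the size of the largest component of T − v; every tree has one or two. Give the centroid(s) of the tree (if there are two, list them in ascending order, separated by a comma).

hazel

If hazel is removed the pieces have sizes 5, 4, 1, 1, all ≤ ⌊12/2⌋ = 6.
No neighbour of hazel does as well, so hazel is the unique centroid.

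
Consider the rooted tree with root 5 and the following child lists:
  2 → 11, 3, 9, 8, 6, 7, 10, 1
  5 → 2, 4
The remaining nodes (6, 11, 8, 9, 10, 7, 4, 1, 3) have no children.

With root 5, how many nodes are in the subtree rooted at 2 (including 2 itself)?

2's subtree: {2, 3, 10, 8, 9, 6, 7, 11, 1}, size 9.

9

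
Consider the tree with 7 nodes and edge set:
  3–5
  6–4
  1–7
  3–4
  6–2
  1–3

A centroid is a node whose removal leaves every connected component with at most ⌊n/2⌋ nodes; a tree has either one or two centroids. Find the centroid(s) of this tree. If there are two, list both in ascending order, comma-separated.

3

Removing 3 splits the tree into components of sizes 3, 2, 1; the largest is 3 ≤ ⌊7/2⌋ = 3.
No neighbour of 3 does as well, so 3 is the unique centroid.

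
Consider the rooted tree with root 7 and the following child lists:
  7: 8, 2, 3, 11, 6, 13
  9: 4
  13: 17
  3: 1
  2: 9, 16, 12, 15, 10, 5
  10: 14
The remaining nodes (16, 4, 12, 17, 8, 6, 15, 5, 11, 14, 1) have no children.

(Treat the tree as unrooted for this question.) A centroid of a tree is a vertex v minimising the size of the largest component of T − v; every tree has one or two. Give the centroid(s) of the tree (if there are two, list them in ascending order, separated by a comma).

Delete 2: the remaining components have sizes 8, 2, 2, 1, 1, 1, 1. Max 8 ≤ 8, so 2 is a centroid.
Every other node leaves some component of size > 8, so the centroid is unique.

2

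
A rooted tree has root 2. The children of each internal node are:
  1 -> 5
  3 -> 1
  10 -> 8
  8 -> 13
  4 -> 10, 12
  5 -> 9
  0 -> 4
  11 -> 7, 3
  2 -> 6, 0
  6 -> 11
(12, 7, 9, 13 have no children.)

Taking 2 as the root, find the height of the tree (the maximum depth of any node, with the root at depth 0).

6

9 sits deepest: 2–6–11–3–1–5–9 — 6 edges from the root.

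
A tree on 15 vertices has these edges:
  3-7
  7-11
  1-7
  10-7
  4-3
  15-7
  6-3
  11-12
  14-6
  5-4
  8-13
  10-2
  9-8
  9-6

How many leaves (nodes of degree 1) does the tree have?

7

Degree-1 nodes: 1, 2, 5, 12, 13, 14, 15 — 7 of them.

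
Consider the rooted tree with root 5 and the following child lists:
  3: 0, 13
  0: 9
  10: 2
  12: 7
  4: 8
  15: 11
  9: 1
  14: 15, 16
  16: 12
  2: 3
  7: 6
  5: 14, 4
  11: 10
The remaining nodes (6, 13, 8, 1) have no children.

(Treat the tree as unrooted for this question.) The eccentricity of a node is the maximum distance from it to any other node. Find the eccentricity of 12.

10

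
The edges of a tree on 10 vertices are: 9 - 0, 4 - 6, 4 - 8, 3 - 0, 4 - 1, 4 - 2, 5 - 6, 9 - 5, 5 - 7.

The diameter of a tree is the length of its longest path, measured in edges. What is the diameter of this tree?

Starting from 2, a farthest node is 3 at distance 6.
One longest path: 2–4–6–5–9–0–3.
So the diameter is 6.

6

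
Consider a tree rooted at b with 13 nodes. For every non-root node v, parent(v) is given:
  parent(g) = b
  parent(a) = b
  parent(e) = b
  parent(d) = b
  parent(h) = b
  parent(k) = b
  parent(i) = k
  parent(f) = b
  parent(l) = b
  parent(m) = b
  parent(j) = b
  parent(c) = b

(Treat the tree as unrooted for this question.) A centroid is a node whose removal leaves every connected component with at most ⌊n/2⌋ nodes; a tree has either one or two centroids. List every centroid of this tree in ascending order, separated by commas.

If b is removed the pieces have sizes 2, 1, 1, 1, 1, 1, 1, 1, 1, 1, 1, all ≤ ⌊13/2⌋ = 6.
Every other node leaves some component of size > 6, so the centroid is unique.

b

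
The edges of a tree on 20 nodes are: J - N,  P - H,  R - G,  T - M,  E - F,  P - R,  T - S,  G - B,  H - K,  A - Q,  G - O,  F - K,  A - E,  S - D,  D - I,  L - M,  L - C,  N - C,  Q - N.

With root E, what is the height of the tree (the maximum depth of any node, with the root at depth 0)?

A deepest node is I, reached by E–A–Q–N–C–L–M–T–S–D–I.
That path has 10 edges, so the height is 10.

10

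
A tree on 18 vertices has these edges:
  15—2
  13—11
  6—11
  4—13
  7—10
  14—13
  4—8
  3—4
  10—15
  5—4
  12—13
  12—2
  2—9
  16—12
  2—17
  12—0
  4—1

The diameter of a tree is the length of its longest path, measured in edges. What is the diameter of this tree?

7

A longest path is 7-10-15-2-12-13-11-6, with 7 edges.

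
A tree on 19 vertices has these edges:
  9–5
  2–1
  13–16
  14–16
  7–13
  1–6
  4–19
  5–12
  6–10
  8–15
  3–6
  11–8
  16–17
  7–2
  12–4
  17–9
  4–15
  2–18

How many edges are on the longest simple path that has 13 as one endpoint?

9

Distances from 13 peak at 9, attained at 11.
13-16-17-9-5-12-4-15-8-11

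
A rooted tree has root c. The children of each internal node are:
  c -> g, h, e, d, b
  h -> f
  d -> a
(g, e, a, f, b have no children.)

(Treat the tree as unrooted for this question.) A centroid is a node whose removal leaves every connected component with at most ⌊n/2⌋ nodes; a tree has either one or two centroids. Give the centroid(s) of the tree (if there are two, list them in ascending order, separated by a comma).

Removing c splits the tree into components of sizes 2, 2, 1, 1, 1; the largest is 2 ≤ ⌊8/2⌋ = 4.
Every other node leaves some component of size > 4, so the centroid is unique.

c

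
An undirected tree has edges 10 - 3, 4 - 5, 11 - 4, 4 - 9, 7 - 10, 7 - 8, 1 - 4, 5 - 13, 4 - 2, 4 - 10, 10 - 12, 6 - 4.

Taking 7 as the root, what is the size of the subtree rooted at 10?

The subtree rooted at 10 contains: 10, 4, 12, 3, 6, 11, 5, 1, 9, 2, 13 — 11 nodes.

11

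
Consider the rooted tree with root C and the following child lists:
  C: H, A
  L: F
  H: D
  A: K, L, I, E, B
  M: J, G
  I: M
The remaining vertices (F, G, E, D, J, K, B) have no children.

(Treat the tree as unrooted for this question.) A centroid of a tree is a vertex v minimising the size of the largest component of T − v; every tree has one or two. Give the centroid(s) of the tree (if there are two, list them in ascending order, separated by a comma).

Delete A: the remaining components have sizes 4, 3, 2, 1, 1, 1. Max 4 ≤ 6, so A is a centroid.
Every other node leaves some component of size > 6, so the centroid is unique.

A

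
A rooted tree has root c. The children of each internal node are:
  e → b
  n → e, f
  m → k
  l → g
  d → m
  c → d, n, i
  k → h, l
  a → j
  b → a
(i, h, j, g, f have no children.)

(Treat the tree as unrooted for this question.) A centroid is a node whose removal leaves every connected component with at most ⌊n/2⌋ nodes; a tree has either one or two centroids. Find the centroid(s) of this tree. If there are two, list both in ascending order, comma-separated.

c

Delete c: the remaining components have sizes 6, 6, 1. Max 6 ≤ 7, so c is a centroid.
No neighbour of c does as well, so c is the unique centroid.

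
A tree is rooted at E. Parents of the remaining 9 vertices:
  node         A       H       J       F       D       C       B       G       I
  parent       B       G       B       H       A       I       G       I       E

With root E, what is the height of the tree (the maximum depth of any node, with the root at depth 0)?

A deepest node is D, reached by E-I-G-B-A-D.
That path has 5 edges, so the height is 5.

5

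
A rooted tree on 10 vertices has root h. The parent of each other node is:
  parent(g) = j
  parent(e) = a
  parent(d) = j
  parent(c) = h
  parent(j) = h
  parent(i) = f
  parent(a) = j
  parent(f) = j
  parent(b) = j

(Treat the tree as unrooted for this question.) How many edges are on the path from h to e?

3

Walking from h: h - j - a - e. Length 3.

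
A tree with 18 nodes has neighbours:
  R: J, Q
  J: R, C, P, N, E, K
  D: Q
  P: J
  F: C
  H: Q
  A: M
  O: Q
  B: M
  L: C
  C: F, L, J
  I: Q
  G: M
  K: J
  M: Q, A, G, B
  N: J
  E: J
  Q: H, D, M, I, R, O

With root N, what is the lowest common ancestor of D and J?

J

Ancestors of D (toward the root): D, Q, R, J, N.
Ancestors of J: J, N.
The deepest node appearing in both lists is J.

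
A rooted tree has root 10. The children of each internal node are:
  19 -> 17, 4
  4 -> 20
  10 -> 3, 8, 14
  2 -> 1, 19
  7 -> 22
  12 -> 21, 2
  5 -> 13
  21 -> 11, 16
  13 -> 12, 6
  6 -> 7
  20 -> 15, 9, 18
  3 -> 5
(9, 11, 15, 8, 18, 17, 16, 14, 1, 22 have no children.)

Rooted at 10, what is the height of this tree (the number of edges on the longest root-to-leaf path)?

A deepest node is 18, reached by 10–3–5–13–12–2–19–4–20–18.
That path has 9 edges, so the height is 9.

9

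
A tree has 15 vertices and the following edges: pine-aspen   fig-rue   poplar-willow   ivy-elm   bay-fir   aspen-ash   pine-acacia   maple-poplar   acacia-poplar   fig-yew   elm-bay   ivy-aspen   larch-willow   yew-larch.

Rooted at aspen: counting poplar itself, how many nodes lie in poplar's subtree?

7

poplar's subtree: {poplar, willow, maple, larch, yew, fig, rue}, size 7.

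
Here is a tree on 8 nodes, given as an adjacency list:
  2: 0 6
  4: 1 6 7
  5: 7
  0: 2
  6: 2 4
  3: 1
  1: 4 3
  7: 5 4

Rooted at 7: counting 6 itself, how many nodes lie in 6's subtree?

Descendants of 6 (including itself): 6, 2, 0. That's 3.

3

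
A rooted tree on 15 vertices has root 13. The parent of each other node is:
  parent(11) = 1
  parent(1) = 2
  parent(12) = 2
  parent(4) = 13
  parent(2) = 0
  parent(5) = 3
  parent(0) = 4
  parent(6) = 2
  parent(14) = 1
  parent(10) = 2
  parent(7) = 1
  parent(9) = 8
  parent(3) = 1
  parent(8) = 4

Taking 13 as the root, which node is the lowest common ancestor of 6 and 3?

2

Ancestors of 6 (toward the root): 6, 2, 0, 4, 13.
Ancestors of 3: 3, 1, 2, 0, 4, 13.
The deepest node appearing in both lists is 2.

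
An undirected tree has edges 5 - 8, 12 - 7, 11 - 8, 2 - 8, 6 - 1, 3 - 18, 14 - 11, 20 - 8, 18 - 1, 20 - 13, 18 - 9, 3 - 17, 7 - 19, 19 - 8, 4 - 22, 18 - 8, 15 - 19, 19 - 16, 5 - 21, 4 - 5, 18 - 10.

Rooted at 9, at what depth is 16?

4

Climbing from 16 to the root: 16 → 19 → 8 → 18 → 9. That's 4 steps.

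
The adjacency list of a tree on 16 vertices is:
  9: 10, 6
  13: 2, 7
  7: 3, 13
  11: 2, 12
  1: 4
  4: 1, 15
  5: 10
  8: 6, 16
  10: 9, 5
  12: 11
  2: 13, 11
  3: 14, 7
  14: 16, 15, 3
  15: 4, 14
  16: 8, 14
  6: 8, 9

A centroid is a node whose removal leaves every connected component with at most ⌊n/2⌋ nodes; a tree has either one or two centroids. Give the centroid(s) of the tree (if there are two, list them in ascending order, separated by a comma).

Removing 14 splits the tree into components of sizes 6, 6, 3; the largest is 6 ≤ ⌊16/2⌋ = 8.
No neighbour of 14 does as well, so 14 is the unique centroid.

14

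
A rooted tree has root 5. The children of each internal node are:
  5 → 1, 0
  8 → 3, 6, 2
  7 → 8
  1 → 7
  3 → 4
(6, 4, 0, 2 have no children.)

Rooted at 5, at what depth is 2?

4

Climbing from 2 to the root: 2 – 8 – 7 – 1 – 5. That's 4 steps.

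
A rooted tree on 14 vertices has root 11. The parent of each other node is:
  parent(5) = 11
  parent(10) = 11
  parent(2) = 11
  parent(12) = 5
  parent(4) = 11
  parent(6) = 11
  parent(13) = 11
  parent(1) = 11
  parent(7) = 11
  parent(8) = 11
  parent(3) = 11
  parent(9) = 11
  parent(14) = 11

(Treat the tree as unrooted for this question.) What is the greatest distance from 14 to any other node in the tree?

3

The node farthest from 14 is 12, via 14–11–5–12 — 3 edges.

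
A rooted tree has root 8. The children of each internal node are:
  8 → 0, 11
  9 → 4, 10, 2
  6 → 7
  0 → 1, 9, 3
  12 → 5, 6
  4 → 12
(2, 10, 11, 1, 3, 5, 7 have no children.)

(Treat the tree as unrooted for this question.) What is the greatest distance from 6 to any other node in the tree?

The node farthest from 6 is 11, via 6–12–4–9–0–8–11 — 6 edges.

6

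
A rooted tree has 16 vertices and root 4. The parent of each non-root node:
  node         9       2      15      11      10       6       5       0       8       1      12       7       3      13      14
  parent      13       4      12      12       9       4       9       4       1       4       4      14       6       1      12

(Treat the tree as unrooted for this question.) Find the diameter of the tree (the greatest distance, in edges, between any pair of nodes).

7

BFS from 5 reaches 7 last, at distance 7; BFS from 7 confirms no node is farther.
Path: 5-9-13-1-4-12-14-7.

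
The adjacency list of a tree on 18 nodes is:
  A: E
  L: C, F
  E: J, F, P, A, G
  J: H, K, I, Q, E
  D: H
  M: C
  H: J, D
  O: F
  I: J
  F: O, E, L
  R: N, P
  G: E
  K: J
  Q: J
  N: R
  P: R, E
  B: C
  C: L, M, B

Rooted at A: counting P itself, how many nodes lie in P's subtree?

3

Descendants of P (including itself): P, R, N. That's 3.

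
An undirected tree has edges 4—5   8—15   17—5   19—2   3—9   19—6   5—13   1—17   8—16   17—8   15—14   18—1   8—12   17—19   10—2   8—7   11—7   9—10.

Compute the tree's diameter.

A longest path is 3 - 9 - 10 - 2 - 19 - 17 - 8 - 7 - 11, with 8 edges.

8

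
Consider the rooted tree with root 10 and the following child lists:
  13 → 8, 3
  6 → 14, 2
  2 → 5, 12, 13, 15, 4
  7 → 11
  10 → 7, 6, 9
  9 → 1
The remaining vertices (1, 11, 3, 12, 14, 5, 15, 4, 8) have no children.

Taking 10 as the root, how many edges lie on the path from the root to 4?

3

Climbing from 4 to the root: 4–2–6–10. That's 3 steps.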